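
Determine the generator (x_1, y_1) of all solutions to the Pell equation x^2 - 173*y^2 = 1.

First expand sqrt(173) as a continued fraction. With x_i = (sqrt(173) + m_i)/d_i and (m_0, d_0) = (0, 1): a_0 = floor(sqrt(173)) = 13, since 13^2 = 169 <= 173 < 196 = 14^2.
Iterate m_{i+1} = d_i*a_i - m_i, d_{i+1} = (173 - m_{i+1}^2)/d_i, a_{i+1} = floor((a_0 + m_{i+1})/d_{i+1}):
  m_1 = 1*13 - 0 = 13, d_1 = (173 - 13^2)/1 = 4/1 = 4, a_1 = floor((13 + 13)/4) = 6.
  m_2 = 4*6 - 13 = 11, d_2 = (173 - 11^2)/4 = 52/4 = 13, a_2 = floor((13 + 11)/13) = 1.
  m_3 = 13*1 - 11 = 2, d_3 = (173 - 2^2)/13 = 169/13 = 13, a_3 = floor((13 + 2)/13) = 1.
  m_4 = 13*1 - 2 = 11, d_4 = (173 - 11^2)/13 = 52/13 = 4, a_4 = floor((13 + 11)/4) = 6.
  m_5 = 4*6 - 11 = 13, d_5 = (173 - 13^2)/4 = 4/4 = 1, a_5 = floor((13 + 13)/1) = 26.
  m_6 = 1*26 - 13 = 13, d_6 = (173 - 13^2)/1 = 4/1 = 4: (m_6, d_6) = (m_1, d_1) = (13, 4), so from here the quotients repeat a_1, ..., a_5; the period length is 5.
So sqrt(173) = [13; (6, 1, 1, 6, 26)] with period length k = 5.
k is odd, so (p_{k-1}, q_{k-1}) only solves x^2 - 173y^2 = -1 and the fundamental solution of x^2 - 173y^2 = 1 is (p_{2k-1}, q_{2k-1}) = (p_9, q_9); compute convergents through index 9, running through the period twice.
Convergents (p_i = a_i*p_{i-1} + p_{i-2}, q_i = a_i*q_{i-1} + q_{i-2} with p_{-2}=0, p_{-1}=1, q_{-2}=1, q_{-1}=0):
  i=0: a_0=13, p_0 = 13*1 + 0 = 13, q_0 = 13*0 + 1 = 1.
  i=1: a_1=6, p_1 = 6*13 + 1 = 79, q_1 = 6*1 + 0 = 6.
  i=2: a_2=1, p_2 = 1*79 + 13 = 92, q_2 = 1*6 + 1 = 7.
  i=3: a_3=1, p_3 = 1*92 + 79 = 171, q_3 = 1*7 + 6 = 13.
  i=4: a_4=6, p_4 = 6*171 + 92 = 1118, q_4 = 6*13 + 7 = 85.
  i=5: a_5=26, p_5 = 26*1118 + 171 = 29239, q_5 = 26*85 + 13 = 2223.
  i=6: a_6=6, p_6 = 6*29239 + 1118 = 176552, q_6 = 6*2223 + 85 = 13423.
  i=7: a_7=1, p_7 = 1*176552 + 29239 = 205791, q_7 = 1*13423 + 2223 = 15646.
  i=8: a_8=1, p_8 = 1*205791 + 176552 = 382343, q_8 = 1*15646 + 13423 = 29069.
  i=9: a_9=6, p_9 = 6*382343 + 205791 = 2499849, q_9 = 6*29069 + 15646 = 190060.
Indeed p_4^2 - 173*q_4^2 = 1249924 - 1249925 = -1, not +1.
Check: 2499849^2 - 173*190060^2 = 6249245022801 - 6249245022800 = 1, so (x, y) = (2499849, 190060) solves the equation, and by the theorem it is the least positive solution.

(x, y) = (2499849, 190060)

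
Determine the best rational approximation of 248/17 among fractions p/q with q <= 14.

175/12

Expand x = 248/17 as a continued fraction with the Euclidean algorithm:
  248 = 14*17 + 10, so a_0 = 14.
  17 = 1*10 + 7, so a_1 = 1.
  10 = 1*7 + 3, so a_2 = 1.
  7 = 2*3 + 1, so a_3 = 2.
  3 = 3*1 + 0, so a_4 = 3.
so x = [14; 1, 1, 2, 3].
Convergents (p_i = a_i*p_{i-1} + p_{i-2}, q_i = a_i*q_{i-1} + q_{i-2} with p_{-2}=0, p_{-1}=1, q_{-2}=1, q_{-1}=0), until the denominator exceeds 14:
  i=0: a_0=14, p_0 = 14*1 + 0 = 14, q_0 = 14*0 + 1 = 1.
  i=1: a_1=1, p_1 = 1*14 + 1 = 15, q_1 = 1*1 + 0 = 1.
  i=2: a_2=1, p_2 = 1*15 + 14 = 29, q_2 = 1*1 + 1 = 2.
  i=3: a_3=2, p_3 = 2*29 + 15 = 73, q_3 = 2*2 + 1 = 5.
  i=4: a_4=3, p_4 = 3*73 + 29 = 248, q_4 = 3*5 + 2 = 17.
q_4 = 17 > 14, so the last convergent with denominator <= 14 is p_3/q_3 = 73/5.
The closest fraction with denominator <= 14 is either p_3/q_3 or the intermediate fraction (k*p_3 + p_2)/(k*q_3 + q_2) with the largest k >= 1 whose denominator stays <= 14; these approach x as k grows, and every other convergent or intermediate fraction in range is farther away.
Largest k: floor((14 - q_2)/q_3) = floor((14 - 2)/5) = 2.
That gives (2*73 + 29)/(2*5 + 2) = 175/12.
Compare the errors: |x - 73/5| = |248*5 - 73*17|/(17*5) = 1/85, and |x - 175/12| = |248*12 - 175*17|/(17*12) = 1/204.
Cross-multiplying, 1*85 = 85 < 204 = 1*204, so 1/204 is smaller: the intermediate fraction 175/12 is closer to x than 73/5.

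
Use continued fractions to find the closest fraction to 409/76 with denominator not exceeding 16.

Expand x = 409/76 as a continued fraction with the Euclidean algorithm:
  409 = 5*76 + 29, so a_0 = 5.
  76 = 2*29 + 18, so a_1 = 2.
  29 = 1*18 + 11, so a_2 = 1.
  18 = 1*11 + 7, so a_3 = 1.
  11 = 1*7 + 4, so a_4 = 1.
  7 = 1*4 + 3, so a_5 = 1.
  4 = 1*3 + 1, so a_6 = 1.
  3 = 3*1 + 0, so a_7 = 3.
so x = [5; 2, 1, 1, 1, 1, 1, 3].
Convergents (p_i = a_i*p_{i-1} + p_{i-2}, q_i = a_i*q_{i-1} + q_{i-2} with p_{-2}=0, p_{-1}=1, q_{-2}=1, q_{-1}=0), until the denominator exceeds 16:
  i=0: a_0=5, p_0 = 5*1 + 0 = 5, q_0 = 5*0 + 1 = 1.
  i=1: a_1=2, p_1 = 2*5 + 1 = 11, q_1 = 2*1 + 0 = 2.
  i=2: a_2=1, p_2 = 1*11 + 5 = 16, q_2 = 1*2 + 1 = 3.
  i=3: a_3=1, p_3 = 1*16 + 11 = 27, q_3 = 1*3 + 2 = 5.
  i=4: a_4=1, p_4 = 1*27 + 16 = 43, q_4 = 1*5 + 3 = 8.
  i=5: a_5=1, p_5 = 1*43 + 27 = 70, q_5 = 1*8 + 5 = 13.
  i=6: a_6=1, p_6 = 1*70 + 43 = 113, q_6 = 1*13 + 8 = 21.
q_6 = 21 > 16, so the last convergent with denominator <= 16 is p_5/q_5 = 70/13.
The closest fraction with denominator <= 16 is either p_5/q_5 or the intermediate fraction (k*p_5 + p_4)/(k*q_5 + q_4) with the largest k >= 1 whose denominator stays <= 16; these approach x as k grows, and every other convergent or intermediate fraction in range is farther away.
Largest k: floor((16 - q_4)/q_5) = floor((16 - 8)/13) = 0.
Since k = 0, no intermediate fraction beyond p_5/q_5 has denominator <= 16, so the convergent 70/13 is the closest (its error is |409*13 - 70*76|/(76*13) = 3/988).

70/13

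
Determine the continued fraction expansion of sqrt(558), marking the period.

[23; (1, 1, 1, 1, 1, 4, 1, 1, 1, 1, 1, 46)]

Write x_i = (sqrt(558) + m_i)/d_i with (m_0, d_0) = (0, 1). a_0 = floor(sqrt(558)) = 23, since 23^2 = 529 <= 558 < 576 = 24^2.
Iterate m_{i+1} = d_i*a_i - m_i, d_{i+1} = (558 - m_{i+1}^2)/d_i, a_{i+1} = floor((a_0 + m_{i+1})/d_{i+1}):
  m_1 = 1*23 - 0 = 23, d_1 = (558 - 23^2)/1 = 29/1 = 29, a_1 = floor((23 + 23)/29) = 1.
  m_2 = 29*1 - 23 = 6, d_2 = (558 - 6^2)/29 = 522/29 = 18, a_2 = floor((23 + 6)/18) = 1.
  m_3 = 18*1 - 6 = 12, d_3 = (558 - 12^2)/18 = 414/18 = 23, a_3 = floor((23 + 12)/23) = 1.
  m_4 = 23*1 - 12 = 11, d_4 = (558 - 11^2)/23 = 437/23 = 19, a_4 = floor((23 + 11)/19) = 1.
  m_5 = 19*1 - 11 = 8, d_5 = (558 - 8^2)/19 = 494/19 = 26, a_5 = floor((23 + 8)/26) = 1.
  m_6 = 26*1 - 8 = 18, d_6 = (558 - 18^2)/26 = 234/26 = 9, a_6 = floor((23 + 18)/9) = 4.
  m_7 = 9*4 - 18 = 18, d_7 = (558 - 18^2)/9 = 234/9 = 26, a_7 = floor((23 + 18)/26) = 1.
  m_8 = 26*1 - 18 = 8, d_8 = (558 - 8^2)/26 = 494/26 = 19, a_8 = floor((23 + 8)/19) = 1.
  m_9 = 19*1 - 8 = 11, d_9 = (558 - 11^2)/19 = 437/19 = 23, a_9 = floor((23 + 11)/23) = 1.
  m_10 = 23*1 - 11 = 12, d_10 = (558 - 12^2)/23 = 414/23 = 18, a_10 = floor((23 + 12)/18) = 1.
  m_11 = 18*1 - 12 = 6, d_11 = (558 - 6^2)/18 = 522/18 = 29, a_11 = floor((23 + 6)/29) = 1.
  m_12 = 29*1 - 6 = 23, d_12 = (558 - 23^2)/29 = 29/29 = 1, a_12 = floor((23 + 23)/1) = 46.
  m_13 = 1*46 - 23 = 23, d_13 = (558 - 23^2)/1 = 29/1 = 29: (m_13, d_13) = (m_1, d_1) = (23, 29), so from here the quotients repeat a_1, ..., a_12; the period length is 12.
Hence the expansion of sqrt(558) is a_0 = 23 followed by the repeating block 1, 1, 1, 1, 1, 4, 1, 1, 1, 1, 1, 46 (period 12).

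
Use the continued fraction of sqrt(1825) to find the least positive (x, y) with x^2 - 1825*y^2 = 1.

(x, y) = (2281249, 53400)

First expand sqrt(1825) as a continued fraction. With x_i = (sqrt(1825) + m_i)/d_i and (m_0, d_0) = (0, 1): a_0 = floor(sqrt(1825)) = 42, since 42^2 = 1764 <= 1825 < 1849 = 43^2.
Iterate m_{i+1} = d_i*a_i - m_i, d_{i+1} = (1825 - m_{i+1}^2)/d_i, a_{i+1} = floor((a_0 + m_{i+1})/d_{i+1}):
  m_1 = 1*42 - 0 = 42, d_1 = (1825 - 42^2)/1 = 61/1 = 61, a_1 = floor((42 + 42)/61) = 1.
  m_2 = 61*1 - 42 = 19, d_2 = (1825 - 19^2)/61 = 1464/61 = 24, a_2 = floor((42 + 19)/24) = 2.
  m_3 = 24*2 - 19 = 29, d_3 = (1825 - 29^2)/24 = 984/24 = 41, a_3 = floor((42 + 29)/41) = 1.
  m_4 = 41*1 - 29 = 12, d_4 = (1825 - 12^2)/41 = 1681/41 = 41, a_4 = floor((42 + 12)/41) = 1.
  m_5 = 41*1 - 12 = 29, d_5 = (1825 - 29^2)/41 = 984/41 = 24, a_5 = floor((42 + 29)/24) = 2.
  m_6 = 24*2 - 29 = 19, d_6 = (1825 - 19^2)/24 = 1464/24 = 61, a_6 = floor((42 + 19)/61) = 1.
  m_7 = 61*1 - 19 = 42, d_7 = (1825 - 42^2)/61 = 61/61 = 1, a_7 = floor((42 + 42)/1) = 84.
  m_8 = 1*84 - 42 = 42, d_8 = (1825 - 42^2)/1 = 61/1 = 61: (m_8, d_8) = (m_1, d_1) = (42, 61), so from here the quotients repeat a_1, ..., a_7; the period length is 7.
So sqrt(1825) = [42; (1, 2, 1, 1, 2, 1, 84)] with period length k = 7.
k is odd, so (p_{k-1}, q_{k-1}) only solves x^2 - 1825y^2 = -1 and the fundamental solution of x^2 - 1825y^2 = 1 is (p_{2k-1}, q_{2k-1}) = (p_13, q_13); compute convergents through index 13, running through the period twice.
Convergents (p_i = a_i*p_{i-1} + p_{i-2}, q_i = a_i*q_{i-1} + q_{i-2} with p_{-2}=0, p_{-1}=1, q_{-2}=1, q_{-1}=0):
  i=0: a_0=42, p_0 = 42*1 + 0 = 42, q_0 = 42*0 + 1 = 1.
  i=1: a_1=1, p_1 = 1*42 + 1 = 43, q_1 = 1*1 + 0 = 1.
  i=2: a_2=2, p_2 = 2*43 + 42 = 128, q_2 = 2*1 + 1 = 3.
  i=3: a_3=1, p_3 = 1*128 + 43 = 171, q_3 = 1*3 + 1 = 4.
  i=4: a_4=1, p_4 = 1*171 + 128 = 299, q_4 = 1*4 + 3 = 7.
  i=5: a_5=2, p_5 = 2*299 + 171 = 769, q_5 = 2*7 + 4 = 18.
  i=6: a_6=1, p_6 = 1*769 + 299 = 1068, q_6 = 1*18 + 7 = 25.
  i=7: a_7=84, p_7 = 84*1068 + 769 = 90481, q_7 = 84*25 + 18 = 2118.
  i=8: a_8=1, p_8 = 1*90481 + 1068 = 91549, q_8 = 1*2118 + 25 = 2143.
  i=9: a_9=2, p_9 = 2*91549 + 90481 = 273579, q_9 = 2*2143 + 2118 = 6404.
  i=10: a_10=1, p_10 = 1*273579 + 91549 = 365128, q_10 = 1*6404 + 2143 = 8547.
  i=11: a_11=1, p_11 = 1*365128 + 273579 = 638707, q_11 = 1*8547 + 6404 = 14951.
  i=12: a_12=2, p_12 = 2*638707 + 365128 = 1642542, q_12 = 2*14951 + 8547 = 38449.
  i=13: a_13=1, p_13 = 1*1642542 + 638707 = 2281249, q_13 = 1*38449 + 14951 = 53400.
Indeed p_6^2 - 1825*q_6^2 = 1140624 - 1140625 = -1, not +1.
Check: 2281249^2 - 1825*53400^2 = 5204097000001 - 5204097000000 = 1, so (x, y) = (2281249, 53400) solves the equation, and by the theorem it is the least positive solution.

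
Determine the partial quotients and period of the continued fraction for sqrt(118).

[10; (1, 6, 3, 2, 10, 2, 3, 6, 1, 20)]

Write x_i = (sqrt(118) + m_i)/d_i with (m_0, d_0) = (0, 1). a_0 = floor(sqrt(118)) = 10, since 10^2 = 100 <= 118 < 121 = 11^2.
Iterate m_{i+1} = d_i*a_i - m_i, d_{i+1} = (118 - m_{i+1}^2)/d_i, a_{i+1} = floor((a_0 + m_{i+1})/d_{i+1}):
  m_1 = 1*10 - 0 = 10, d_1 = (118 - 10^2)/1 = 18/1 = 18, a_1 = floor((10 + 10)/18) = 1.
  m_2 = 18*1 - 10 = 8, d_2 = (118 - 8^2)/18 = 54/18 = 3, a_2 = floor((10 + 8)/3) = 6.
  m_3 = 3*6 - 8 = 10, d_3 = (118 - 10^2)/3 = 18/3 = 6, a_3 = floor((10 + 10)/6) = 3.
  m_4 = 6*3 - 10 = 8, d_4 = (118 - 8^2)/6 = 54/6 = 9, a_4 = floor((10 + 8)/9) = 2.
  m_5 = 9*2 - 8 = 10, d_5 = (118 - 10^2)/9 = 18/9 = 2, a_5 = floor((10 + 10)/2) = 10.
  m_6 = 2*10 - 10 = 10, d_6 = (118 - 10^2)/2 = 18/2 = 9, a_6 = floor((10 + 10)/9) = 2.
  m_7 = 9*2 - 10 = 8, d_7 = (118 - 8^2)/9 = 54/9 = 6, a_7 = floor((10 + 8)/6) = 3.
  m_8 = 6*3 - 8 = 10, d_8 = (118 - 10^2)/6 = 18/6 = 3, a_8 = floor((10 + 10)/3) = 6.
  m_9 = 3*6 - 10 = 8, d_9 = (118 - 8^2)/3 = 54/3 = 18, a_9 = floor((10 + 8)/18) = 1.
  m_10 = 18*1 - 8 = 10, d_10 = (118 - 10^2)/18 = 18/18 = 1, a_10 = floor((10 + 10)/1) = 20.
  m_11 = 1*20 - 10 = 10, d_11 = (118 - 10^2)/1 = 18/1 = 18: (m_11, d_11) = (m_1, d_1) = (10, 18), so from here the quotients repeat a_1, ..., a_10; the period length is 10.
Hence the expansion of sqrt(118) is a_0 = 10 followed by the repeating block 1, 6, 3, 2, 10, 2, 3, 6, 1, 20 (period 10).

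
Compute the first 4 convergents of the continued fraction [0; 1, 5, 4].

0/1, 1/1, 5/6, 21/25

Using the convergent recurrence p_i = a_i*p_{i-1} + p_{i-2}, q_i = a_i*q_{i-1} + q_{i-2} with p_{-2}=0, p_{-1}=1, q_{-2}=1, q_{-1}=0:
  i=0: a_0=0, p_0 = 0*1 + 0 = 0, q_0 = 0*0 + 1 = 1.
  i=1: a_1=1, p_1 = 1*0 + 1 = 1, q_1 = 1*1 + 0 = 1.
  i=2: a_2=5, p_2 = 5*1 + 0 = 5, q_2 = 5*1 + 1 = 6.
  i=3: a_3=4, p_3 = 4*5 + 1 = 21, q_3 = 4*6 + 1 = 25.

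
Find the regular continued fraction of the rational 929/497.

[1; 1, 6, 1, 1, 1, 4, 1, 3]

Run the Euclidean algorithm on 929 and 497; the successive quotients are the partial quotients a_0, a_1, ... (each step inverts the fractional part left over by the previous one):
  929 = 1*497 + 432, so a_0 = 1.
  497 = 1*432 + 65, so a_1 = 1.
  432 = 6*65 + 42, so a_2 = 6.
  65 = 1*42 + 23, so a_3 = 1.
  42 = 1*23 + 19, so a_4 = 1.
  23 = 1*19 + 4, so a_5 = 1.
  19 = 4*4 + 3, so a_6 = 4.
  4 = 1*3 + 1, so a_7 = 1.
  3 = 3*1 + 0, so a_8 = 3.
The remainder reaches 0 after 9 divisions, so the expansion has 9 partial quotients, read off in order.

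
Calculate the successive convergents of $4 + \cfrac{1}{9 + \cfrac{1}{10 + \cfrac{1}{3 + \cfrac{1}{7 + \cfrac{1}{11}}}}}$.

Using the convergent recurrence p_i = a_i*p_{i-1} + p_{i-2}, q_i = a_i*q_{i-1} + q_{i-2} with p_{-2}=0, p_{-1}=1, q_{-2}=1, q_{-1}=0:
  i=0: a_0=4, p_0 = 4*1 + 0 = 4, q_0 = 4*0 + 1 = 1.
  i=1: a_1=9, p_1 = 9*4 + 1 = 37, q_1 = 9*1 + 0 = 9.
  i=2: a_2=10, p_2 = 10*37 + 4 = 374, q_2 = 10*9 + 1 = 91.
  i=3: a_3=3, p_3 = 3*374 + 37 = 1159, q_3 = 3*91 + 9 = 282.
  i=4: a_4=7, p_4 = 7*1159 + 374 = 8487, q_4 = 7*282 + 91 = 2065.
  i=5: a_5=11, p_5 = 11*8487 + 1159 = 94516, q_5 = 11*2065 + 282 = 22997.

4/1, 37/9, 374/91, 1159/282, 8487/2065, 94516/22997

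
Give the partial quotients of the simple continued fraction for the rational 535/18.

[29; 1, 2, 1, 1, 2]

Run the Euclidean algorithm on 535 and 18; the successive quotients are the partial quotients a_0, a_1, ... (each step inverts the fractional part left over by the previous one):
  535 = 29*18 + 13, so a_0 = 29.
  18 = 1*13 + 5, so a_1 = 1.
  13 = 2*5 + 3, so a_2 = 2.
  5 = 1*3 + 2, so a_3 = 1.
  3 = 1*2 + 1, so a_4 = 1.
  2 = 2*1 + 0, so a_5 = 2.
The remainder reaches 0 after 6 divisions, so the expansion has 6 partial quotients, read off in order.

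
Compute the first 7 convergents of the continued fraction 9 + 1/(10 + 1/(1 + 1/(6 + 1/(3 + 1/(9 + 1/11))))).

Using the convergent recurrence p_i = a_i*p_{i-1} + p_{i-2}, q_i = a_i*q_{i-1} + q_{i-2} with p_{-2}=0, p_{-1}=1, q_{-2}=1, q_{-1}=0:
  i=0: a_0=9, p_0 = 9*1 + 0 = 9, q_0 = 9*0 + 1 = 1.
  i=1: a_1=10, p_1 = 10*9 + 1 = 91, q_1 = 10*1 + 0 = 10.
  i=2: a_2=1, p_2 = 1*91 + 9 = 100, q_2 = 1*10 + 1 = 11.
  i=3: a_3=6, p_3 = 6*100 + 91 = 691, q_3 = 6*11 + 10 = 76.
  i=4: a_4=3, p_4 = 3*691 + 100 = 2173, q_4 = 3*76 + 11 = 239.
  i=5: a_5=9, p_5 = 9*2173 + 691 = 20248, q_5 = 9*239 + 76 = 2227.
  i=6: a_6=11, p_6 = 11*20248 + 2173 = 224901, q_6 = 11*2227 + 239 = 24736.

9/1, 91/10, 100/11, 691/76, 2173/239, 20248/2227, 224901/24736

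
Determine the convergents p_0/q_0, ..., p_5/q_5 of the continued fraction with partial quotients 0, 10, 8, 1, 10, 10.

0/1, 1/10, 8/81, 9/91, 98/991, 989/10001

Using the convergent recurrence p_i = a_i*p_{i-1} + p_{i-2}, q_i = a_i*q_{i-1} + q_{i-2} with p_{-2}=0, p_{-1}=1, q_{-2}=1, q_{-1}=0:
  i=0: a_0=0, p_0 = 0*1 + 0 = 0, q_0 = 0*0 + 1 = 1.
  i=1: a_1=10, p_1 = 10*0 + 1 = 1, q_1 = 10*1 + 0 = 10.
  i=2: a_2=8, p_2 = 8*1 + 0 = 8, q_2 = 8*10 + 1 = 81.
  i=3: a_3=1, p_3 = 1*8 + 1 = 9, q_3 = 1*81 + 10 = 91.
  i=4: a_4=10, p_4 = 10*9 + 8 = 98, q_4 = 10*91 + 81 = 991.
  i=5: a_5=10, p_5 = 10*98 + 9 = 989, q_5 = 10*991 + 91 = 10001.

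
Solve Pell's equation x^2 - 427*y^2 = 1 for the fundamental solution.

(x, y) = (62, 3)

First expand sqrt(427) as a continued fraction. With x_i = (sqrt(427) + m_i)/d_i and (m_0, d_0) = (0, 1): a_0 = floor(sqrt(427)) = 20, since 20^2 = 400 <= 427 < 441 = 21^2.
Iterate m_{i+1} = d_i*a_i - m_i, d_{i+1} = (427 - m_{i+1}^2)/d_i, a_{i+1} = floor((a_0 + m_{i+1})/d_{i+1}):
  m_1 = 1*20 - 0 = 20, d_1 = (427 - 20^2)/1 = 27/1 = 27, a_1 = floor((20 + 20)/27) = 1.
  m_2 = 27*1 - 20 = 7, d_2 = (427 - 7^2)/27 = 378/27 = 14, a_2 = floor((20 + 7)/14) = 1.
  m_3 = 14*1 - 7 = 7, d_3 = (427 - 7^2)/14 = 378/14 = 27, a_3 = floor((20 + 7)/27) = 1.
  m_4 = 27*1 - 7 = 20, d_4 = (427 - 20^2)/27 = 27/27 = 1, a_4 = floor((20 + 20)/1) = 40.
  m_5 = 1*40 - 20 = 20, d_5 = (427 - 20^2)/1 = 27/1 = 27: (m_5, d_5) = (m_1, d_1) = (20, 27), so from here the quotients repeat a_1, ..., a_4; the period length is 4.
So sqrt(427) = [20; (1, 1, 1, 40)] with period length k = 4.
k is even, so the fundamental solution of x^2 - 427y^2 = 1 is (p_{k-1}, q_{k-1}) = (p_3, q_3); compute convergents through index 3.
Convergents (p_i = a_i*p_{i-1} + p_{i-2}, q_i = a_i*q_{i-1} + q_{i-2} with p_{-2}=0, p_{-1}=1, q_{-2}=1, q_{-1}=0):
  i=0: a_0=20, p_0 = 20*1 + 0 = 20, q_0 = 20*0 + 1 = 1.
  i=1: a_1=1, p_1 = 1*20 + 1 = 21, q_1 = 1*1 + 0 = 1.
  i=2: a_2=1, p_2 = 1*21 + 20 = 41, q_2 = 1*1 + 1 = 2.
  i=3: a_3=1, p_3 = 1*41 + 21 = 62, q_3 = 1*2 + 1 = 3.
Check: 62^2 - 427*3^2 = 3844 - 3843 = 1, so (x, y) = (62, 3) solves the equation, and by the theorem it is the least positive solution.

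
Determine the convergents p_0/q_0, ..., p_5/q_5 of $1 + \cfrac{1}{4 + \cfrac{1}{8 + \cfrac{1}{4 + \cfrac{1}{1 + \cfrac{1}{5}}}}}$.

1/1, 5/4, 41/33, 169/136, 210/169, 1219/981

Using the convergent recurrence p_i = a_i*p_{i-1} + p_{i-2}, q_i = a_i*q_{i-1} + q_{i-2} with p_{-2}=0, p_{-1}=1, q_{-2}=1, q_{-1}=0:
  i=0: a_0=1, p_0 = 1*1 + 0 = 1, q_0 = 1*0 + 1 = 1.
  i=1: a_1=4, p_1 = 4*1 + 1 = 5, q_1 = 4*1 + 0 = 4.
  i=2: a_2=8, p_2 = 8*5 + 1 = 41, q_2 = 8*4 + 1 = 33.
  i=3: a_3=4, p_3 = 4*41 + 5 = 169, q_3 = 4*33 + 4 = 136.
  i=4: a_4=1, p_4 = 1*169 + 41 = 210, q_4 = 1*136 + 33 = 169.
  i=5: a_5=5, p_5 = 5*210 + 169 = 1219, q_5 = 5*169 + 136 = 981.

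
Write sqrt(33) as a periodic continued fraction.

Write x_i = (sqrt(33) + m_i)/d_i with (m_0, d_0) = (0, 1). a_0 = floor(sqrt(33)) = 5, since 5^2 = 25 <= 33 < 36 = 6^2.
Iterate m_{i+1} = d_i*a_i - m_i, d_{i+1} = (33 - m_{i+1}^2)/d_i, a_{i+1} = floor((a_0 + m_{i+1})/d_{i+1}):
  m_1 = 1*5 - 0 = 5, d_1 = (33 - 5^2)/1 = 8/1 = 8, a_1 = floor((5 + 5)/8) = 1.
  m_2 = 8*1 - 5 = 3, d_2 = (33 - 3^2)/8 = 24/8 = 3, a_2 = floor((5 + 3)/3) = 2.
  m_3 = 3*2 - 3 = 3, d_3 = (33 - 3^2)/3 = 24/3 = 8, a_3 = floor((5 + 3)/8) = 1.
  m_4 = 8*1 - 3 = 5, d_4 = (33 - 5^2)/8 = 8/8 = 1, a_4 = floor((5 + 5)/1) = 10.
  m_5 = 1*10 - 5 = 5, d_5 = (33 - 5^2)/1 = 8/1 = 8: (m_5, d_5) = (m_1, d_1) = (5, 8), so from here the quotients repeat a_1, ..., a_4; the period length is 4.
Hence the expansion of sqrt(33) is a_0 = 5 followed by the repeating block 1, 2, 1, 10 (period 4).

[5; (1, 2, 1, 10)]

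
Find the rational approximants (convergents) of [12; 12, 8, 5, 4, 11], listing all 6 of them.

12/1, 145/12, 1172/97, 6005/497, 25192/2085, 283117/23432

Using the convergent recurrence p_i = a_i*p_{i-1} + p_{i-2}, q_i = a_i*q_{i-1} + q_{i-2} with p_{-2}=0, p_{-1}=1, q_{-2}=1, q_{-1}=0:
  i=0: a_0=12, p_0 = 12*1 + 0 = 12, q_0 = 12*0 + 1 = 1.
  i=1: a_1=12, p_1 = 12*12 + 1 = 145, q_1 = 12*1 + 0 = 12.
  i=2: a_2=8, p_2 = 8*145 + 12 = 1172, q_2 = 8*12 + 1 = 97.
  i=3: a_3=5, p_3 = 5*1172 + 145 = 6005, q_3 = 5*97 + 12 = 497.
  i=4: a_4=4, p_4 = 4*6005 + 1172 = 25192, q_4 = 4*497 + 97 = 2085.
  i=5: a_5=11, p_5 = 11*25192 + 6005 = 283117, q_5 = 11*2085 + 497 = 23432.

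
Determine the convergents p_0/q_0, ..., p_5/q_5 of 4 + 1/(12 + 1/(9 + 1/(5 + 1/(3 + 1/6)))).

4/1, 49/12, 445/109, 2274/557, 7267/1780, 45876/11237

Using the convergent recurrence p_i = a_i*p_{i-1} + p_{i-2}, q_i = a_i*q_{i-1} + q_{i-2} with p_{-2}=0, p_{-1}=1, q_{-2}=1, q_{-1}=0:
  i=0: a_0=4, p_0 = 4*1 + 0 = 4, q_0 = 4*0 + 1 = 1.
  i=1: a_1=12, p_1 = 12*4 + 1 = 49, q_1 = 12*1 + 0 = 12.
  i=2: a_2=9, p_2 = 9*49 + 4 = 445, q_2 = 9*12 + 1 = 109.
  i=3: a_3=5, p_3 = 5*445 + 49 = 2274, q_3 = 5*109 + 12 = 557.
  i=4: a_4=3, p_4 = 3*2274 + 445 = 7267, q_4 = 3*557 + 109 = 1780.
  i=5: a_5=6, p_5 = 6*7267 + 2274 = 45876, q_5 = 6*1780 + 557 = 11237.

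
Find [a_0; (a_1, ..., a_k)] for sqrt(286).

Write x_i = (sqrt(286) + m_i)/d_i with (m_0, d_0) = (0, 1). a_0 = floor(sqrt(286)) = 16, since 16^2 = 256 <= 286 < 289 = 17^2.
Iterate m_{i+1} = d_i*a_i - m_i, d_{i+1} = (286 - m_{i+1}^2)/d_i, a_{i+1} = floor((a_0 + m_{i+1})/d_{i+1}):
  m_1 = 1*16 - 0 = 16, d_1 = (286 - 16^2)/1 = 30/1 = 30, a_1 = floor((16 + 16)/30) = 1.
  m_2 = 30*1 - 16 = 14, d_2 = (286 - 14^2)/30 = 90/30 = 3, a_2 = floor((16 + 14)/3) = 10.
  m_3 = 3*10 - 14 = 16, d_3 = (286 - 16^2)/3 = 30/3 = 10, a_3 = floor((16 + 16)/10) = 3.
  m_4 = 10*3 - 16 = 14, d_4 = (286 - 14^2)/10 = 90/10 = 9, a_4 = floor((16 + 14)/9) = 3.
  m_5 = 9*3 - 14 = 13, d_5 = (286 - 13^2)/9 = 117/9 = 13, a_5 = floor((16 + 13)/13) = 2.
  m_6 = 13*2 - 13 = 13, d_6 = (286 - 13^2)/13 = 117/13 = 9, a_6 = floor((16 + 13)/9) = 3.
  m_7 = 9*3 - 13 = 14, d_7 = (286 - 14^2)/9 = 90/9 = 10, a_7 = floor((16 + 14)/10) = 3.
  m_8 = 10*3 - 14 = 16, d_8 = (286 - 16^2)/10 = 30/10 = 3, a_8 = floor((16 + 16)/3) = 10.
  m_9 = 3*10 - 16 = 14, d_9 = (286 - 14^2)/3 = 90/3 = 30, a_9 = floor((16 + 14)/30) = 1.
  m_10 = 30*1 - 14 = 16, d_10 = (286 - 16^2)/30 = 30/30 = 1, a_10 = floor((16 + 16)/1) = 32.
  m_11 = 1*32 - 16 = 16, d_11 = (286 - 16^2)/1 = 30/1 = 30: (m_11, d_11) = (m_1, d_1) = (16, 30), so from here the quotients repeat a_1, ..., a_10; the period length is 10.
Hence the expansion of sqrt(286) is a_0 = 16 followed by the repeating block 1, 10, 3, 3, 2, 3, 3, 10, 1, 32 (period 10).

[16; (1, 10, 3, 3, 2, 3, 3, 10, 1, 32)]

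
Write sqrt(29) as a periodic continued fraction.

Write x_i = (sqrt(29) + m_i)/d_i with (m_0, d_0) = (0, 1). a_0 = floor(sqrt(29)) = 5, since 5^2 = 25 <= 29 < 36 = 6^2.
Iterate m_{i+1} = d_i*a_i - m_i, d_{i+1} = (29 - m_{i+1}^2)/d_i, a_{i+1} = floor((a_0 + m_{i+1})/d_{i+1}):
  m_1 = 1*5 - 0 = 5, d_1 = (29 - 5^2)/1 = 4/1 = 4, a_1 = floor((5 + 5)/4) = 2.
  m_2 = 4*2 - 5 = 3, d_2 = (29 - 3^2)/4 = 20/4 = 5, a_2 = floor((5 + 3)/5) = 1.
  m_3 = 5*1 - 3 = 2, d_3 = (29 - 2^2)/5 = 25/5 = 5, a_3 = floor((5 + 2)/5) = 1.
  m_4 = 5*1 - 2 = 3, d_4 = (29 - 3^2)/5 = 20/5 = 4, a_4 = floor((5 + 3)/4) = 2.
  m_5 = 4*2 - 3 = 5, d_5 = (29 - 5^2)/4 = 4/4 = 1, a_5 = floor((5 + 5)/1) = 10.
  m_6 = 1*10 - 5 = 5, d_6 = (29 - 5^2)/1 = 4/1 = 4: (m_6, d_6) = (m_1, d_1) = (5, 4), so from here the quotients repeat a_1, ..., a_5; the period length is 5.
Hence the expansion of sqrt(29) is a_0 = 5 followed by the repeating block 2, 1, 1, 2, 10 (period 5).

[5; (2, 1, 1, 2, 10)]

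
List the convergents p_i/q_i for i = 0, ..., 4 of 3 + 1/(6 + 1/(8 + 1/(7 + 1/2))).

Using the convergent recurrence p_i = a_i*p_{i-1} + p_{i-2}, q_i = a_i*q_{i-1} + q_{i-2} with p_{-2}=0, p_{-1}=1, q_{-2}=1, q_{-1}=0:
  i=0: a_0=3, p_0 = 3*1 + 0 = 3, q_0 = 3*0 + 1 = 1.
  i=1: a_1=6, p_1 = 6*3 + 1 = 19, q_1 = 6*1 + 0 = 6.
  i=2: a_2=8, p_2 = 8*19 + 3 = 155, q_2 = 8*6 + 1 = 49.
  i=3: a_3=7, p_3 = 7*155 + 19 = 1104, q_3 = 7*49 + 6 = 349.
  i=4: a_4=2, p_4 = 2*1104 + 155 = 2363, q_4 = 2*349 + 49 = 747.

3/1, 19/6, 155/49, 1104/349, 2363/747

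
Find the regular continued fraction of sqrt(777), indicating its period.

[27; (1, 6, 1, 54)]

Write x_i = (sqrt(777) + m_i)/d_i with (m_0, d_0) = (0, 1). a_0 = floor(sqrt(777)) = 27, since 27^2 = 729 <= 777 < 784 = 28^2.
Iterate m_{i+1} = d_i*a_i - m_i, d_{i+1} = (777 - m_{i+1}^2)/d_i, a_{i+1} = floor((a_0 + m_{i+1})/d_{i+1}):
  m_1 = 1*27 - 0 = 27, d_1 = (777 - 27^2)/1 = 48/1 = 48, a_1 = floor((27 + 27)/48) = 1.
  m_2 = 48*1 - 27 = 21, d_2 = (777 - 21^2)/48 = 336/48 = 7, a_2 = floor((27 + 21)/7) = 6.
  m_3 = 7*6 - 21 = 21, d_3 = (777 - 21^2)/7 = 336/7 = 48, a_3 = floor((27 + 21)/48) = 1.
  m_4 = 48*1 - 21 = 27, d_4 = (777 - 27^2)/48 = 48/48 = 1, a_4 = floor((27 + 27)/1) = 54.
  m_5 = 1*54 - 27 = 27, d_5 = (777 - 27^2)/1 = 48/1 = 48: (m_5, d_5) = (m_1, d_1) = (27, 48), so from here the quotients repeat a_1, ..., a_4; the period length is 4.
Hence the expansion of sqrt(777) is a_0 = 27 followed by the repeating block 1, 6, 1, 54 (period 4).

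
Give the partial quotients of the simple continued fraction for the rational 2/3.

Run the Euclidean algorithm on 2 and 3; the successive quotients are the partial quotients a_0, a_1, ... (each step inverts the fractional part left over by the previous one):
  2 = 0*3 + 2, so a_0 = 0.
  3 = 1*2 + 1, so a_1 = 1.
  2 = 2*1 + 0, so a_2 = 2.
The remainder reaches 0 after 3 divisions, so the expansion has 3 partial quotients, read off in order.

[0; 1, 2]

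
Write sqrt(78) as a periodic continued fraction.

[8; (1, 4, 1, 16)]

Write x_i = (sqrt(78) + m_i)/d_i with (m_0, d_0) = (0, 1). a_0 = floor(sqrt(78)) = 8, since 8^2 = 64 <= 78 < 81 = 9^2.
Iterate m_{i+1} = d_i*a_i - m_i, d_{i+1} = (78 - m_{i+1}^2)/d_i, a_{i+1} = floor((a_0 + m_{i+1})/d_{i+1}):
  m_1 = 1*8 - 0 = 8, d_1 = (78 - 8^2)/1 = 14/1 = 14, a_1 = floor((8 + 8)/14) = 1.
  m_2 = 14*1 - 8 = 6, d_2 = (78 - 6^2)/14 = 42/14 = 3, a_2 = floor((8 + 6)/3) = 4.
  m_3 = 3*4 - 6 = 6, d_3 = (78 - 6^2)/3 = 42/3 = 14, a_3 = floor((8 + 6)/14) = 1.
  m_4 = 14*1 - 6 = 8, d_4 = (78 - 8^2)/14 = 14/14 = 1, a_4 = floor((8 + 8)/1) = 16.
  m_5 = 1*16 - 8 = 8, d_5 = (78 - 8^2)/1 = 14/1 = 14: (m_5, d_5) = (m_1, d_1) = (8, 14), so from here the quotients repeat a_1, ..., a_4; the period length is 4.
Hence the expansion of sqrt(78) is a_0 = 8 followed by the repeating block 1, 4, 1, 16 (period 4).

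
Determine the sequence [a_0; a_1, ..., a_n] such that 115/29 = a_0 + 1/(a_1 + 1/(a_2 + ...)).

Run the Euclidean algorithm on 115 and 29; the successive quotients are the partial quotients a_0, a_1, ... (each step inverts the fractional part left over by the previous one):
  115 = 3*29 + 28, so a_0 = 3.
  29 = 1*28 + 1, so a_1 = 1.
  28 = 28*1 + 0, so a_2 = 28.
The remainder reaches 0 after 3 divisions, so the expansion has 3 partial quotients, read off in order.

[3; 1, 28]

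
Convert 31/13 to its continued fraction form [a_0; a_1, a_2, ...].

Run the Euclidean algorithm on 31 and 13; the successive quotients are the partial quotients a_0, a_1, ... (each step inverts the fractional part left over by the previous one):
  31 = 2*13 + 5, so a_0 = 2.
  13 = 2*5 + 3, so a_1 = 2.
  5 = 1*3 + 2, so a_2 = 1.
  3 = 1*2 + 1, so a_3 = 1.
  2 = 2*1 + 0, so a_4 = 2.
The remainder reaches 0 after 5 divisions, so the expansion has 5 partial quotients, read off in order.

[2; 2, 1, 1, 2]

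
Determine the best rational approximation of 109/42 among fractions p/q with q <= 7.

Expand x = 109/42 as a continued fraction with the Euclidean algorithm:
  109 = 2*42 + 25, so a_0 = 2.
  42 = 1*25 + 17, so a_1 = 1.
  25 = 1*17 + 8, so a_2 = 1.
  17 = 2*8 + 1, so a_3 = 2.
  8 = 8*1 + 0, so a_4 = 8.
so x = [2; 1, 1, 2, 8].
Convergents (p_i = a_i*p_{i-1} + p_{i-2}, q_i = a_i*q_{i-1} + q_{i-2} with p_{-2}=0, p_{-1}=1, q_{-2}=1, q_{-1}=0), until the denominator exceeds 7:
  i=0: a_0=2, p_0 = 2*1 + 0 = 2, q_0 = 2*0 + 1 = 1.
  i=1: a_1=1, p_1 = 1*2 + 1 = 3, q_1 = 1*1 + 0 = 1.
  i=2: a_2=1, p_2 = 1*3 + 2 = 5, q_2 = 1*1 + 1 = 2.
  i=3: a_3=2, p_3 = 2*5 + 3 = 13, q_3 = 2*2 + 1 = 5.
  i=4: a_4=8, p_4 = 8*13 + 5 = 109, q_4 = 8*5 + 2 = 42.
q_4 = 42 > 7, so the last convergent with denominator <= 7 is p_3/q_3 = 13/5.
The closest fraction with denominator <= 7 is either p_3/q_3 or the intermediate fraction (k*p_3 + p_2)/(k*q_3 + q_2) with the largest k >= 1 whose denominator stays <= 7; these approach x as k grows, and every other convergent or intermediate fraction in range is farther away.
Largest k: floor((7 - q_2)/q_3) = floor((7 - 2)/5) = 1.
That gives (1*13 + 5)/(1*5 + 2) = 18/7.
Compare the errors: |x - 13/5| = |109*5 - 13*42|/(42*5) = 1/210, and |x - 18/7| = |109*7 - 18*42|/(42*7) = 7/294.
Cross-multiplying, 1*294 = 294 < 1470 = 7*210, so 1/210 is smaller: the convergent 13/5 is closer to x than 18/7.

13/5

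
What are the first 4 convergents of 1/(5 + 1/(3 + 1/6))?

Using the convergent recurrence p_i = a_i*p_{i-1} + p_{i-2}, q_i = a_i*q_{i-1} + q_{i-2} with p_{-2}=0, p_{-1}=1, q_{-2}=1, q_{-1}=0:
  i=0: a_0=0, p_0 = 0*1 + 0 = 0, q_0 = 0*0 + 1 = 1.
  i=1: a_1=5, p_1 = 5*0 + 1 = 1, q_1 = 5*1 + 0 = 5.
  i=2: a_2=3, p_2 = 3*1 + 0 = 3, q_2 = 3*5 + 1 = 16.
  i=3: a_3=6, p_3 = 6*3 + 1 = 19, q_3 = 6*16 + 5 = 101.

0/1, 1/5, 3/16, 19/101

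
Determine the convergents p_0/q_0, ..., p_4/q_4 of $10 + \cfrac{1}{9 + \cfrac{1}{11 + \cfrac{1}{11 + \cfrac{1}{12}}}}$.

10/1, 91/9, 1011/100, 11212/1109, 135555/13408

Using the convergent recurrence p_i = a_i*p_{i-1} + p_{i-2}, q_i = a_i*q_{i-1} + q_{i-2} with p_{-2}=0, p_{-1}=1, q_{-2}=1, q_{-1}=0:
  i=0: a_0=10, p_0 = 10*1 + 0 = 10, q_0 = 10*0 + 1 = 1.
  i=1: a_1=9, p_1 = 9*10 + 1 = 91, q_1 = 9*1 + 0 = 9.
  i=2: a_2=11, p_2 = 11*91 + 10 = 1011, q_2 = 11*9 + 1 = 100.
  i=3: a_3=11, p_3 = 11*1011 + 91 = 11212, q_3 = 11*100 + 9 = 1109.
  i=4: a_4=12, p_4 = 12*11212 + 1011 = 135555, q_4 = 12*1109 + 100 = 13408.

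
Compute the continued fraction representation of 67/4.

[16; 1, 3]

Run the Euclidean algorithm on 67 and 4; the successive quotients are the partial quotients a_0, a_1, ... (each step inverts the fractional part left over by the previous one):
  67 = 16*4 + 3, so a_0 = 16.
  4 = 1*3 + 1, so a_1 = 1.
  3 = 3*1 + 0, so a_2 = 3.
The remainder reaches 0 after 3 divisions, so the expansion has 3 partial quotients, read off in order.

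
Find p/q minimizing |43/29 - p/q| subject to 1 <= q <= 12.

Expand x = 43/29 as a continued fraction with the Euclidean algorithm:
  43 = 1*29 + 14, so a_0 = 1.
  29 = 2*14 + 1, so a_1 = 2.
  14 = 14*1 + 0, so a_2 = 14.
so x = [1; 2, 14].
Convergents (p_i = a_i*p_{i-1} + p_{i-2}, q_i = a_i*q_{i-1} + q_{i-2} with p_{-2}=0, p_{-1}=1, q_{-2}=1, q_{-1}=0), until the denominator exceeds 12:
  i=0: a_0=1, p_0 = 1*1 + 0 = 1, q_0 = 1*0 + 1 = 1.
  i=1: a_1=2, p_1 = 2*1 + 1 = 3, q_1 = 2*1 + 0 = 2.
  i=2: a_2=14, p_2 = 14*3 + 1 = 43, q_2 = 14*2 + 1 = 29.
q_2 = 29 > 12, so the last convergent with denominator <= 12 is p_1/q_1 = 3/2.
The closest fraction with denominator <= 12 is either p_1/q_1 or the intermediate fraction (k*p_1 + p_0)/(k*q_1 + q_0) with the largest k >= 1 whose denominator stays <= 12; these approach x as k grows, and every other convergent or intermediate fraction in range is farther away.
Largest k: floor((12 - q_0)/q_1) = floor((12 - 1)/2) = 5.
That gives (5*3 + 1)/(5*2 + 1) = 16/11.
Compare the errors: |x - 3/2| = |43*2 - 3*29|/(29*2) = 1/58, and |x - 16/11| = |43*11 - 16*29|/(29*11) = 9/319.
Cross-multiplying, 1*319 = 319 < 522 = 9*58, so 1/58 is smaller: the convergent 3/2 is closer to x than 16/11.

3/2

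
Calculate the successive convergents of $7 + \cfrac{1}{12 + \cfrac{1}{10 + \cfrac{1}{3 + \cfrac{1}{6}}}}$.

7/1, 85/12, 857/121, 2656/375, 16793/2371

Using the convergent recurrence p_i = a_i*p_{i-1} + p_{i-2}, q_i = a_i*q_{i-1} + q_{i-2} with p_{-2}=0, p_{-1}=1, q_{-2}=1, q_{-1}=0:
  i=0: a_0=7, p_0 = 7*1 + 0 = 7, q_0 = 7*0 + 1 = 1.
  i=1: a_1=12, p_1 = 12*7 + 1 = 85, q_1 = 12*1 + 0 = 12.
  i=2: a_2=10, p_2 = 10*85 + 7 = 857, q_2 = 10*12 + 1 = 121.
  i=3: a_3=3, p_3 = 3*857 + 85 = 2656, q_3 = 3*121 + 12 = 375.
  i=4: a_4=6, p_4 = 6*2656 + 857 = 16793, q_4 = 6*375 + 121 = 2371.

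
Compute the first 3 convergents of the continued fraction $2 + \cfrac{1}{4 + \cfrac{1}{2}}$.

Using the convergent recurrence p_i = a_i*p_{i-1} + p_{i-2}, q_i = a_i*q_{i-1} + q_{i-2} with p_{-2}=0, p_{-1}=1, q_{-2}=1, q_{-1}=0:
  i=0: a_0=2, p_0 = 2*1 + 0 = 2, q_0 = 2*0 + 1 = 1.
  i=1: a_1=4, p_1 = 4*2 + 1 = 9, q_1 = 4*1 + 0 = 4.
  i=2: a_2=2, p_2 = 2*9 + 2 = 20, q_2 = 2*4 + 1 = 9.

2/1, 9/4, 20/9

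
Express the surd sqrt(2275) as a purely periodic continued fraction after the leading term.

Write x_i = (sqrt(2275) + m_i)/d_i with (m_0, d_0) = (0, 1). a_0 = floor(sqrt(2275)) = 47, since 47^2 = 2209 <= 2275 < 2304 = 48^2.
Iterate m_{i+1} = d_i*a_i - m_i, d_{i+1} = (2275 - m_{i+1}^2)/d_i, a_{i+1} = floor((a_0 + m_{i+1})/d_{i+1}):
  m_1 = 1*47 - 0 = 47, d_1 = (2275 - 47^2)/1 = 66/1 = 66, a_1 = floor((47 + 47)/66) = 1.
  m_2 = 66*1 - 47 = 19, d_2 = (2275 - 19^2)/66 = 1914/66 = 29, a_2 = floor((47 + 19)/29) = 2.
  m_3 = 29*2 - 19 = 39, d_3 = (2275 - 39^2)/29 = 754/29 = 26, a_3 = floor((47 + 39)/26) = 3.
  m_4 = 26*3 - 39 = 39, d_4 = (2275 - 39^2)/26 = 754/26 = 29, a_4 = floor((47 + 39)/29) = 2.
  m_5 = 29*2 - 39 = 19, d_5 = (2275 - 19^2)/29 = 1914/29 = 66, a_5 = floor((47 + 19)/66) = 1.
  m_6 = 66*1 - 19 = 47, d_6 = (2275 - 47^2)/66 = 66/66 = 1, a_6 = floor((47 + 47)/1) = 94.
  m_7 = 1*94 - 47 = 47, d_7 = (2275 - 47^2)/1 = 66/1 = 66: (m_7, d_7) = (m_1, d_1) = (47, 66), so from here the quotients repeat a_1, ..., a_6; the period length is 6.
Hence the expansion of sqrt(2275) is a_0 = 47 followed by the repeating block 1, 2, 3, 2, 1, 94 (period 6).

[47; (1, 2, 3, 2, 1, 94)]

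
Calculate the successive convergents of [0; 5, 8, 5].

0/1, 1/5, 8/41, 41/210

Using the convergent recurrence p_i = a_i*p_{i-1} + p_{i-2}, q_i = a_i*q_{i-1} + q_{i-2} with p_{-2}=0, p_{-1}=1, q_{-2}=1, q_{-1}=0:
  i=0: a_0=0, p_0 = 0*1 + 0 = 0, q_0 = 0*0 + 1 = 1.
  i=1: a_1=5, p_1 = 5*0 + 1 = 1, q_1 = 5*1 + 0 = 5.
  i=2: a_2=8, p_2 = 8*1 + 0 = 8, q_2 = 8*5 + 1 = 41.
  i=3: a_3=5, p_3 = 5*8 + 1 = 41, q_3 = 5*41 + 5 = 210.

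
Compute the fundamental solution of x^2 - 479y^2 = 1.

(x, y) = (2989440, 136591)

First expand sqrt(479) as a continued fraction. With x_i = (sqrt(479) + m_i)/d_i and (m_0, d_0) = (0, 1): a_0 = floor(sqrt(479)) = 21, since 21^2 = 441 <= 479 < 484 = 22^2.
Iterate m_{i+1} = d_i*a_i - m_i, d_{i+1} = (479 - m_{i+1}^2)/d_i, a_{i+1} = floor((a_0 + m_{i+1})/d_{i+1}):
  m_1 = 1*21 - 0 = 21, d_1 = (479 - 21^2)/1 = 38/1 = 38, a_1 = floor((21 + 21)/38) = 1.
  m_2 = 38*1 - 21 = 17, d_2 = (479 - 17^2)/38 = 190/38 = 5, a_2 = floor((21 + 17)/5) = 7.
  m_3 = 5*7 - 17 = 18, d_3 = (479 - 18^2)/5 = 155/5 = 31, a_3 = floor((21 + 18)/31) = 1.
  m_4 = 31*1 - 18 = 13, d_4 = (479 - 13^2)/31 = 310/31 = 10, a_4 = floor((21 + 13)/10) = 3.
  m_5 = 10*3 - 13 = 17, d_5 = (479 - 17^2)/10 = 190/10 = 19, a_5 = floor((21 + 17)/19) = 2.
  m_6 = 19*2 - 17 = 21, d_6 = (479 - 21^2)/19 = 38/19 = 2, a_6 = floor((21 + 21)/2) = 21.
  m_7 = 2*21 - 21 = 21, d_7 = (479 - 21^2)/2 = 38/2 = 19, a_7 = floor((21 + 21)/19) = 2.
  m_8 = 19*2 - 21 = 17, d_8 = (479 - 17^2)/19 = 190/19 = 10, a_8 = floor((21 + 17)/10) = 3.
  m_9 = 10*3 - 17 = 13, d_9 = (479 - 13^2)/10 = 310/10 = 31, a_9 = floor((21 + 13)/31) = 1.
  m_10 = 31*1 - 13 = 18, d_10 = (479 - 18^2)/31 = 155/31 = 5, a_10 = floor((21 + 18)/5) = 7.
  m_11 = 5*7 - 18 = 17, d_11 = (479 - 17^2)/5 = 190/5 = 38, a_11 = floor((21 + 17)/38) = 1.
  m_12 = 38*1 - 17 = 21, d_12 = (479 - 21^2)/38 = 38/38 = 1, a_12 = floor((21 + 21)/1) = 42.
  m_13 = 1*42 - 21 = 21, d_13 = (479 - 21^2)/1 = 38/1 = 38: (m_13, d_13) = (m_1, d_1) = (21, 38), so from here the quotients repeat a_1, ..., a_12; the period length is 12.
So sqrt(479) = [21; (1, 7, 1, 3, 2, 21, 2, 3, 1, 7, 1, 42)] with period length k = 12.
k is even, so the fundamental solution of x^2 - 479y^2 = 1 is (p_{k-1}, q_{k-1}) = (p_11, q_11); compute convergents through index 11.
Convergents (p_i = a_i*p_{i-1} + p_{i-2}, q_i = a_i*q_{i-1} + q_{i-2} with p_{-2}=0, p_{-1}=1, q_{-2}=1, q_{-1}=0):
  i=0: a_0=21, p_0 = 21*1 + 0 = 21, q_0 = 21*0 + 1 = 1.
  i=1: a_1=1, p_1 = 1*21 + 1 = 22, q_1 = 1*1 + 0 = 1.
  i=2: a_2=7, p_2 = 7*22 + 21 = 175, q_2 = 7*1 + 1 = 8.
  i=3: a_3=1, p_3 = 1*175 + 22 = 197, q_3 = 1*8 + 1 = 9.
  i=4: a_4=3, p_4 = 3*197 + 175 = 766, q_4 = 3*9 + 8 = 35.
  i=5: a_5=2, p_5 = 2*766 + 197 = 1729, q_5 = 2*35 + 9 = 79.
  i=6: a_6=21, p_6 = 21*1729 + 766 = 37075, q_6 = 21*79 + 35 = 1694.
  i=7: a_7=2, p_7 = 2*37075 + 1729 = 75879, q_7 = 2*1694 + 79 = 3467.
  i=8: a_8=3, p_8 = 3*75879 + 37075 = 264712, q_8 = 3*3467 + 1694 = 12095.
  i=9: a_9=1, p_9 = 1*264712 + 75879 = 340591, q_9 = 1*12095 + 3467 = 15562.
  i=10: a_10=7, p_10 = 7*340591 + 264712 = 2648849, q_10 = 7*15562 + 12095 = 121029.
  i=11: a_11=1, p_11 = 1*2648849 + 340591 = 2989440, q_11 = 1*121029 + 15562 = 136591.
Check: 2989440^2 - 479*136591^2 = 8936751513600 - 8936751513599 = 1, so (x, y) = (2989440, 136591) solves the equation, and by the theorem it is the least positive solution.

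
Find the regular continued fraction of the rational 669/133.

Run the Euclidean algorithm on 669 and 133; the successive quotients are the partial quotients a_0, a_1, ... (each step inverts the fractional part left over by the previous one):
  669 = 5*133 + 4, so a_0 = 5.
  133 = 33*4 + 1, so a_1 = 33.
  4 = 4*1 + 0, so a_2 = 4.
The remainder reaches 0 after 3 divisions, so the expansion has 3 partial quotients, read off in order.

[5; 33, 4]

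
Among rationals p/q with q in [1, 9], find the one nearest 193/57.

27/8

Expand x = 193/57 as a continued fraction with the Euclidean algorithm:
  193 = 3*57 + 22, so a_0 = 3.
  57 = 2*22 + 13, so a_1 = 2.
  22 = 1*13 + 9, so a_2 = 1.
  13 = 1*9 + 4, so a_3 = 1.
  9 = 2*4 + 1, so a_4 = 2.
  4 = 4*1 + 0, so a_5 = 4.
so x = [3; 2, 1, 1, 2, 4].
Convergents (p_i = a_i*p_{i-1} + p_{i-2}, q_i = a_i*q_{i-1} + q_{i-2} with p_{-2}=0, p_{-1}=1, q_{-2}=1, q_{-1}=0), until the denominator exceeds 9:
  i=0: a_0=3, p_0 = 3*1 + 0 = 3, q_0 = 3*0 + 1 = 1.
  i=1: a_1=2, p_1 = 2*3 + 1 = 7, q_1 = 2*1 + 0 = 2.
  i=2: a_2=1, p_2 = 1*7 + 3 = 10, q_2 = 1*2 + 1 = 3.
  i=3: a_3=1, p_3 = 1*10 + 7 = 17, q_3 = 1*3 + 2 = 5.
  i=4: a_4=2, p_4 = 2*17 + 10 = 44, q_4 = 2*5 + 3 = 13.
q_4 = 13 > 9, so the last convergent with denominator <= 9 is p_3/q_3 = 17/5.
The closest fraction with denominator <= 9 is either p_3/q_3 or the intermediate fraction (k*p_3 + p_2)/(k*q_3 + q_2) with the largest k >= 1 whose denominator stays <= 9; these approach x as k grows, and every other convergent or intermediate fraction in range is farther away.
Largest k: floor((9 - q_2)/q_3) = floor((9 - 3)/5) = 1.
That gives (1*17 + 10)/(1*5 + 3) = 27/8.
Compare the errors: |x - 17/5| = |193*5 - 17*57|/(57*5) = 4/285, and |x - 27/8| = |193*8 - 27*57|/(57*8) = 5/456.
Cross-multiplying, 5*285 = 1425 < 1824 = 4*456, so 5/456 is smaller: the intermediate fraction 27/8 is closer to x than 17/5.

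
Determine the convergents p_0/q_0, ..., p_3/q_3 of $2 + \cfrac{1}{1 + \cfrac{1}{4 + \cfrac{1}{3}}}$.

2/1, 3/1, 14/5, 45/16

Using the convergent recurrence p_i = a_i*p_{i-1} + p_{i-2}, q_i = a_i*q_{i-1} + q_{i-2} with p_{-2}=0, p_{-1}=1, q_{-2}=1, q_{-1}=0:
  i=0: a_0=2, p_0 = 2*1 + 0 = 2, q_0 = 2*0 + 1 = 1.
  i=1: a_1=1, p_1 = 1*2 + 1 = 3, q_1 = 1*1 + 0 = 1.
  i=2: a_2=4, p_2 = 4*3 + 2 = 14, q_2 = 4*1 + 1 = 5.
  i=3: a_3=3, p_3 = 3*14 + 3 = 45, q_3 = 3*5 + 1 = 16.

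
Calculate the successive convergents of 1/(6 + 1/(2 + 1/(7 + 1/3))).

0/1, 1/6, 2/13, 15/97, 47/304

Using the convergent recurrence p_i = a_i*p_{i-1} + p_{i-2}, q_i = a_i*q_{i-1} + q_{i-2} with p_{-2}=0, p_{-1}=1, q_{-2}=1, q_{-1}=0:
  i=0: a_0=0, p_0 = 0*1 + 0 = 0, q_0 = 0*0 + 1 = 1.
  i=1: a_1=6, p_1 = 6*0 + 1 = 1, q_1 = 6*1 + 0 = 6.
  i=2: a_2=2, p_2 = 2*1 + 0 = 2, q_2 = 2*6 + 1 = 13.
  i=3: a_3=7, p_3 = 7*2 + 1 = 15, q_3 = 7*13 + 6 = 97.
  i=4: a_4=3, p_4 = 3*15 + 2 = 47, q_4 = 3*97 + 13 = 304.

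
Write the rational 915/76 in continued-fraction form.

Run the Euclidean algorithm on 915 and 76; the successive quotients are the partial quotients a_0, a_1, ... (each step inverts the fractional part left over by the previous one):
  915 = 12*76 + 3, so a_0 = 12.
  76 = 25*3 + 1, so a_1 = 25.
  3 = 3*1 + 0, so a_2 = 3.
The remainder reaches 0 after 3 divisions, so the expansion has 3 partial quotients, read off in order.

[12; 25, 3]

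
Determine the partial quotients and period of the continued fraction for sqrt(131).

[11; (2, 4, 11, 4, 2, 22)]

Write x_i = (sqrt(131) + m_i)/d_i with (m_0, d_0) = (0, 1). a_0 = floor(sqrt(131)) = 11, since 11^2 = 121 <= 131 < 144 = 12^2.
Iterate m_{i+1} = d_i*a_i - m_i, d_{i+1} = (131 - m_{i+1}^2)/d_i, a_{i+1} = floor((a_0 + m_{i+1})/d_{i+1}):
  m_1 = 1*11 - 0 = 11, d_1 = (131 - 11^2)/1 = 10/1 = 10, a_1 = floor((11 + 11)/10) = 2.
  m_2 = 10*2 - 11 = 9, d_2 = (131 - 9^2)/10 = 50/10 = 5, a_2 = floor((11 + 9)/5) = 4.
  m_3 = 5*4 - 9 = 11, d_3 = (131 - 11^2)/5 = 10/5 = 2, a_3 = floor((11 + 11)/2) = 11.
  m_4 = 2*11 - 11 = 11, d_4 = (131 - 11^2)/2 = 10/2 = 5, a_4 = floor((11 + 11)/5) = 4.
  m_5 = 5*4 - 11 = 9, d_5 = (131 - 9^2)/5 = 50/5 = 10, a_5 = floor((11 + 9)/10) = 2.
  m_6 = 10*2 - 9 = 11, d_6 = (131 - 11^2)/10 = 10/10 = 1, a_6 = floor((11 + 11)/1) = 22.
  m_7 = 1*22 - 11 = 11, d_7 = (131 - 11^2)/1 = 10/1 = 10: (m_7, d_7) = (m_1, d_1) = (11, 10), so from here the quotients repeat a_1, ..., a_6; the period length is 6.
Hence the expansion of sqrt(131) is a_0 = 11 followed by the repeating block 2, 4, 11, 4, 2, 22 (period 6).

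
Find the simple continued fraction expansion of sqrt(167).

[12; (1, 11, 1, 24)]

Write x_i = (sqrt(167) + m_i)/d_i with (m_0, d_0) = (0, 1). a_0 = floor(sqrt(167)) = 12, since 12^2 = 144 <= 167 < 169 = 13^2.
Iterate m_{i+1} = d_i*a_i - m_i, d_{i+1} = (167 - m_{i+1}^2)/d_i, a_{i+1} = floor((a_0 + m_{i+1})/d_{i+1}):
  m_1 = 1*12 - 0 = 12, d_1 = (167 - 12^2)/1 = 23/1 = 23, a_1 = floor((12 + 12)/23) = 1.
  m_2 = 23*1 - 12 = 11, d_2 = (167 - 11^2)/23 = 46/23 = 2, a_2 = floor((12 + 11)/2) = 11.
  m_3 = 2*11 - 11 = 11, d_3 = (167 - 11^2)/2 = 46/2 = 23, a_3 = floor((12 + 11)/23) = 1.
  m_4 = 23*1 - 11 = 12, d_4 = (167 - 12^2)/23 = 23/23 = 1, a_4 = floor((12 + 12)/1) = 24.
  m_5 = 1*24 - 12 = 12, d_5 = (167 - 12^2)/1 = 23/1 = 23: (m_5, d_5) = (m_1, d_1) = (12, 23), so from here the quotients repeat a_1, ..., a_4; the period length is 4.
Hence the expansion of sqrt(167) is a_0 = 12 followed by the repeating block 1, 11, 1, 24 (period 4).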